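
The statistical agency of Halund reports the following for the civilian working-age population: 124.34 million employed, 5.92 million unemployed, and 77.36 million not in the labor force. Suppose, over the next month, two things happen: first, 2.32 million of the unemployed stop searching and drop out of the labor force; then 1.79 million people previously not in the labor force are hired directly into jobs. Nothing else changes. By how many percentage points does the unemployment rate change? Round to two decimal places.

Initially, labor force = 124.34 + 5.92 = 130.26 million, so u = 5.92/130.26 = 4.54%.
After the first change, unemployed and labor force both fall by 2.32 → E = 124.34, U = 3.60, labor force = 127.94 million.
After the second change, employed and labor force both rise by 1.79; unemployed unchanged → E = 126.13, U = 3.60, labor force = 129.73 million.
New unemployment rate = 3.60 / 129.73 = 2.77%.
Change = 2.77% − 4.54% = −1.77 percentage points.

The unemployment rate changes by −1.77 percentage points.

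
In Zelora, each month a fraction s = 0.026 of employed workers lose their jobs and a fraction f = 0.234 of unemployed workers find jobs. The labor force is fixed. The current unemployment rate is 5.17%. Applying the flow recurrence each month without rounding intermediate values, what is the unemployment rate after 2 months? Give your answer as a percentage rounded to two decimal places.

Unemployment rate after two months ≈ 7.36%.

With a fixed labor force, u_{t+1} = u_t + s·(1−u_t) − f·u_t = u_t·(1−s−f) + s.
Here 1−s−f = 0.740 and s = 0.026.
u_1 = 0.051700 × 0.740 + 0.026 = 0.064258.
u_2 = 0.064258 × 0.740 + 0.026 = 0.073551.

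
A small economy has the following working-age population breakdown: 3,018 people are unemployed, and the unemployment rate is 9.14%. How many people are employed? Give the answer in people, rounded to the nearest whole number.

About 30,002 are employed.

Labor force = U / u = 3,018 / 0.0914 ≈ 33,020.
Employed = labor force − unemployed = 33,020 − 3,018 = 30,002.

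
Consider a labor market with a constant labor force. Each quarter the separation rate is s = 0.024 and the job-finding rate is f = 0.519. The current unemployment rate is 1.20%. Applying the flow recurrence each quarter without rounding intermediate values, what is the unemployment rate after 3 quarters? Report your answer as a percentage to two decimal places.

Unemployment rate after three quarters ≈ 4.11%.

With a fixed labor force, u_{t+1} = u_t + s·(1−u_t) − f·u_t = u_t·(1−s−f) + s.
Here 1−s−f = 0.457 and s = 0.024.
u_1 = 0.012000 × 0.457 + 0.024 = 0.029484.
u_2 = 0.029484 × 0.457 + 0.024 = 0.037474.
u_3 = 0.037474 × 0.457 + 0.024 = 0.041126.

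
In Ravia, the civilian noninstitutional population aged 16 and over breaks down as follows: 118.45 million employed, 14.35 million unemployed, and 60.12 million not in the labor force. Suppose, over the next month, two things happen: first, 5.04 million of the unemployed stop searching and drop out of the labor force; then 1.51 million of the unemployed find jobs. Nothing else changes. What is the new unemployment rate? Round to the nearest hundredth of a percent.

New unemployment rate ≈ 6.11%.

Initially, labor force = 118.45 + 14.35 = 132.80 million, so u = 14.35/132.80 = 10.81%.
After the first change, unemployed and labor force both fall by 5.04 → E = 118.45, U = 9.31, labor force = 127.76 million.
After the second change, unemployed falls and employed rises by 1.51; labor force unchanged → E = 119.96, U = 7.80, labor force = 127.76 million.
New unemployment rate = 7.80 / 127.76 = 6.11%.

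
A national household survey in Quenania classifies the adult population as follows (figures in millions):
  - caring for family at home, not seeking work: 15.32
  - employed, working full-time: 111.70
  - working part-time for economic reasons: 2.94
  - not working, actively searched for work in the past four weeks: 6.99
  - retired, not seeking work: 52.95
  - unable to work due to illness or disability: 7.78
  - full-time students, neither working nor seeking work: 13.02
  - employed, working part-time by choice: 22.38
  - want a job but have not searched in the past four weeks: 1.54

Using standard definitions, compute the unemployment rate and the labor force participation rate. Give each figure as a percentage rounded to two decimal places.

Unemployment rate ≈ 4.85%; labor force participation rate ≈ 61.38%.

Employed = 111.70 + 2.94 + 22.38 = 137.02 million (anyone who worked, including part-time for economic reasons, counts as employed).
Unemployed = 6.99 million.
Labor force = 137.02 + 6.99 = 144.01 million.
Not in labor force = 15.32 + 52.95 + 7.78 + 13.02 + 1.54 = 90.61 million (those not working and not actively searching are outside the labor force — including those who want a job but have given up searching).
Civilian working-age population = 144.01 + 90.61 = 234.62 million.
Unemployment rate = 6.99 / 144.01 = 4.85%.
Labor force participation rate = 144.01 / 234.62 = 61.38%.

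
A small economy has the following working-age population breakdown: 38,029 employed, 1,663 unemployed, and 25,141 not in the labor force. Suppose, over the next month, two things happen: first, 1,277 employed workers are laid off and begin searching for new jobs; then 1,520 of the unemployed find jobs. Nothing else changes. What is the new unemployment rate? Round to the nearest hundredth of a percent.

New unemployment rate ≈ 3.58%.

Initially, labor force = 38,029 + 1,663 = 39,692, so u = 1,663/39,692 = 4.19%.
After the first change, employed falls and unemployed rises by 1,277; labor force unchanged → E = 36,752, U = 2,940, labor force = 39,692.
After the second change, unemployed falls and employed rises by 1,520; labor force unchanged → E = 38,272, U = 1,420, labor force = 39,692.
New unemployment rate = 1,420 / 39,692 = 3.58%.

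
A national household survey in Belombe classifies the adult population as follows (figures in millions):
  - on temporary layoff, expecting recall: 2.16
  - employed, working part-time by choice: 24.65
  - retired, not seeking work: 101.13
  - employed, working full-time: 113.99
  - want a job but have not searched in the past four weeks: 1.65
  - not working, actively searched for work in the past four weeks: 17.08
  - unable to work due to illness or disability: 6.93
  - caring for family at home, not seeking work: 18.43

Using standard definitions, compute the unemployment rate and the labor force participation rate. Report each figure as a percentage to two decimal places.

Employed = 24.65 + 113.99 = 138.64 million.
Unemployed = 2.16 + 17.08 = 19.24 million (jobless and actively searching, or on temporary layoff).
Labor force = 138.64 + 19.24 = 157.88 million.
Not in labor force = 101.13 + 1.65 + 6.93 + 18.43 = 128.14 million (those not working and not actively searching are outside the labor force — including those who want a job but have given up searching).
Civilian working-age population = 157.88 + 128.14 = 286.02 million.
Unemployment rate = 19.24 / 157.88 = 12.19%.
Labor force participation rate = 157.88 / 286.02 = 55.20%.

Unemployment rate ≈ 12.19%; labor force participation rate ≈ 55.20%.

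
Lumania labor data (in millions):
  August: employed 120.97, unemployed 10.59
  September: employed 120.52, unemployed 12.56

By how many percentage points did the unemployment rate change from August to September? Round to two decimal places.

The unemployment rate changed by +1.39 percentage points.

August: labor force = 120.97 + 10.59 = 131.56; u = 10.59/131.56 = 8.05%.
September: labor force = 120.52 + 12.56 = 133.08; u = 12.56/133.08 = 9.44%.
Change = 9.44% − 8.05% = +1.39 pp.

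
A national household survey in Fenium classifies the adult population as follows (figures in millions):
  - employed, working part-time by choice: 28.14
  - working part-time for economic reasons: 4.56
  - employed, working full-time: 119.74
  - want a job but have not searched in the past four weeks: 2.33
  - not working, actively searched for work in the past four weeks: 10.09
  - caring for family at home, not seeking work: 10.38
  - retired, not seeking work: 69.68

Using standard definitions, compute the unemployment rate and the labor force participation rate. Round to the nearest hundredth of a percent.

Employed = 28.14 + 4.56 + 119.74 = 152.44 million (anyone who worked, including part-time for economic reasons, counts as employed).
Unemployed = 10.09 million.
Labor force = 152.44 + 10.09 = 162.53 million.
Not in labor force = 2.33 + 10.38 + 69.68 = 82.39 million (those not working and not actively searching are outside the labor force — including those who want a job but have given up searching).
Civilian working-age population = 162.53 + 82.39 = 244.92 million.
Unemployment rate = 10.09 / 162.53 = 6.21%.
Labor force participation rate = 162.53 / 244.92 = 66.36%.

Unemployment rate ≈ 6.21%; labor force participation rate ≈ 66.36%.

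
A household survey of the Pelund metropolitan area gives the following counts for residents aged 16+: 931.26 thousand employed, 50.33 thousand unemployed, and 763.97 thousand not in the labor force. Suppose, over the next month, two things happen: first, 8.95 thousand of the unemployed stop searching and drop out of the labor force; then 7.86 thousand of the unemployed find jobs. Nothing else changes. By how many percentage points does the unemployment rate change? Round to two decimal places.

The unemployment rate changes by −1.68 percentage points.

Initially, labor force = 931.26 + 50.33 = 981.59 thousand, so u = 50.33/981.59 = 5.13%.
After the first change, unemployed and labor force both fall by 8.95 → E = 931.26, U = 41.38, labor force = 972.64 thousand.
After the second change, unemployed falls and employed rises by 7.86; labor force unchanged → E = 939.12, U = 33.52, labor force = 972.64 thousand.
New unemployment rate = 33.52 / 972.64 = 3.45%.
Change = 3.45% − 5.13% = −1.68 percentage points.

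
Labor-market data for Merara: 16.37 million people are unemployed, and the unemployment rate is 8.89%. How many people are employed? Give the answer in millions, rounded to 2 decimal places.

Labor force = U / u = 16.37 / 0.0889 ≈ 184.14 million.
Employed = labor force − unemployed = 184.14 − 16.37 = 167.77 million.

About 167.77 million are employed.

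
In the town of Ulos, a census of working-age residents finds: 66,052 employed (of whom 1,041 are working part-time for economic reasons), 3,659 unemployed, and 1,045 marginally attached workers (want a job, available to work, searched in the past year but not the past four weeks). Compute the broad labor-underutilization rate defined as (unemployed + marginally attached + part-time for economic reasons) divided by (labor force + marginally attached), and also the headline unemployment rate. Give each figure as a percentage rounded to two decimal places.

Labor force = 66,052 + 3,659 = 69,711.
Numerator = 3,659 + 1,045 + 1,041 = 5,745.
Denominator = 69,711 + 1,045 = 70,756.
Broad rate = 5,745 / 70,756 = 8.12%.
Headline unemployment rate = 3,659 / 69,711 = 5.25%.

Broad underutilization rate ≈ 8.12%; headline unemployment rate ≈ 5.25%.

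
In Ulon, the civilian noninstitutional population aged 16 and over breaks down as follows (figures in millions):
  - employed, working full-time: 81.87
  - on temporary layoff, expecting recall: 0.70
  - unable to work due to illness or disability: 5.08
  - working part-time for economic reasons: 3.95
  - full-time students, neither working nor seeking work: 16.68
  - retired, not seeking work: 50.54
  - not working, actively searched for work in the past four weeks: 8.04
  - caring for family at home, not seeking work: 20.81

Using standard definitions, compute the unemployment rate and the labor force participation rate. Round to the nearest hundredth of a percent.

Unemployment rate ≈ 9.24%; labor force participation rate ≈ 50.39%.

Employed = 81.87 + 3.95 = 85.82 million (anyone who worked, including part-time for economic reasons, counts as employed).
Unemployed = 0.70 + 8.04 = 8.74 million (jobless and actively searching, or on temporary layoff).
Labor force = 85.82 + 8.74 = 94.56 million.
Not in labor force = 5.08 + 16.68 + 50.54 + 20.81 = 93.11 million (those not working and not actively searching are outside the labor force).
Civilian working-age population = 94.56 + 93.11 = 187.67 million.
Unemployment rate = 8.74 / 94.56 = 9.24%.
Labor force participation rate = 94.56 / 187.67 = 50.39%.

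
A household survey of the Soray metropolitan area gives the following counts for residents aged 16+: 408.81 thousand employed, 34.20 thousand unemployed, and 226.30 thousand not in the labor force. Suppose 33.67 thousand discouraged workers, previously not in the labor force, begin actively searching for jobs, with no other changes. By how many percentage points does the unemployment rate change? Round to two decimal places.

Initially, labor force = 408.81 + 34.20 = 443.01 thousand, so u = 34.20/443.01 = 7.72%.
After the change, unemployed and labor force both rise by 33.67 → E = 408.81, U = 67.87, labor force = 476.68 thousand.
New unemployment rate = 67.87 / 476.68 = 14.24%.
Change = 14.24% − 7.72% = +6.52 percentage points.

The unemployment rate changes by +6.52 percentage points.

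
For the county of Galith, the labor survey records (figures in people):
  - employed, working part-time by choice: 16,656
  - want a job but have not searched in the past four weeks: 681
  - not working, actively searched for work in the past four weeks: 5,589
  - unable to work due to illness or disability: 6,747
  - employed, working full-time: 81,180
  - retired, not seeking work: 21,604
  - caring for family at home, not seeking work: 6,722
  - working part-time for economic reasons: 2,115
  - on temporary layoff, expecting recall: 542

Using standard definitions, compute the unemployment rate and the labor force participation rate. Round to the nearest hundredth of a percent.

Unemployment rate ≈ 5.78%; labor force participation rate ≈ 74.79%.

Employed = 16,656 + 81,180 + 2,115 = 99,951 (anyone who worked, including part-time for economic reasons, counts as employed).
Unemployed = 5,589 + 542 = 6,131 (jobless and actively searching, or on temporary layoff).
Labor force = 99,951 + 6,131 = 106,082.
Not in labor force = 681 + 6,747 + 21,604 + 6,722 = 35,754 (those not working and not actively searching are outside the labor force — including those who want a job but have given up searching).
Civilian working-age population = 106,082 + 35,754 = 141,836.
Unemployment rate = 6,131 / 106,082 = 5.78%.
Labor force participation rate = 106,082 / 141,836 = 74.79%.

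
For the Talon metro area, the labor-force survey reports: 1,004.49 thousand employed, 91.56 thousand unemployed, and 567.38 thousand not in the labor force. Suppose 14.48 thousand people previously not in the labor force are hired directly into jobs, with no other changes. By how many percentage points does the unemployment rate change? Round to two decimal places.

The unemployment rate changes by −0.11 percentage points.

Initially, labor force = 1,004.49 + 91.56 = 1,096.05 thousand, so u = 91.56/1,096.05 = 8.35%.
After the change, employed and labor force both rise by 14.48; unemployed unchanged → E = 1,018.97, U = 91.56, labor force = 1,110.53 thousand.
New unemployment rate = 91.56 / 1,110.53 = 8.24%.
Change = 8.24% − 8.35% = −0.11 percentage points.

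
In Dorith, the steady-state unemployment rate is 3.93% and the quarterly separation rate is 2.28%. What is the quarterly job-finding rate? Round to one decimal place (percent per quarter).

Job-finding rate ≈ 55.7% per quarter.

From u* = s/(s+f): f = s·(1−u)/u.
f = 2.28 × (1 − 0.0393) / 0.0393 = 2.1904 / 0.0393 ≈ 55.7% per quarter.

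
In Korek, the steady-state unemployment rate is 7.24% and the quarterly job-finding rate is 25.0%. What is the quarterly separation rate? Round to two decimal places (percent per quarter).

From u* = s/(s+f): s = u·f/(1−u).
s = 0.0724 × 25.0 / (1 − 0.0724) = 1.8100 / 0.9276 ≈ 1.95% per quarter.

Separation rate ≈ 1.95% per quarter.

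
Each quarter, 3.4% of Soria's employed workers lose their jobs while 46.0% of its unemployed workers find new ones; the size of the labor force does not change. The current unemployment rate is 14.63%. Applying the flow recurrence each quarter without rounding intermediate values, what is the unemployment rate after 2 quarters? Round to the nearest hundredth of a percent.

With a fixed labor force, u_{t+1} = u_t + s·(1−u_t) − f·u_t = u_t·(1−s−f) + s.
Here 1−s−f = 0.506 and s = 0.034.
u_1 = 0.146300 × 0.506 + 0.034 = 0.108028.
u_2 = 0.108028 × 0.506 + 0.034 = 0.088662.

Unemployment rate after two quarters ≈ 8.87%.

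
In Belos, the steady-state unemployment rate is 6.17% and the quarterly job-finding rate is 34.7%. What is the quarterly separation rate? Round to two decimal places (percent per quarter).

From u* = s/(s+f): s = u·f/(1−u).
s = 0.0617 × 34.7 / (1 − 0.0617) = 2.1410 / 0.9383 ≈ 2.28% per quarter.

Separation rate ≈ 2.28% per quarter.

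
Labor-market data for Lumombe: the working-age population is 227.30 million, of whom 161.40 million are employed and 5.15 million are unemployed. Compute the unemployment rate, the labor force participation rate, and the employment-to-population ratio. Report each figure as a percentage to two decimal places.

Labor force = employed + unemployed = 161.40 + 5.15 = 166.55 million.
Unemployment rate = 5.15 / 166.55 = 3.09%.
Labor force participation rate = 166.55 / 227.30 = 73.27%.
Employment-population ratio = 161.40 / 227.30 = 71.01%.

Unemployment rate ≈ 3.09%; labor force participation rate ≈ 73.27%; employment-population ratio ≈ 71.01%.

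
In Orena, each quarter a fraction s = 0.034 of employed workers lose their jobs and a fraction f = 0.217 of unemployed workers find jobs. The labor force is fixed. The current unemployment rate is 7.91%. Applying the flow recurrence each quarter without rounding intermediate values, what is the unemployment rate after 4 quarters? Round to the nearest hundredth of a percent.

With a fixed labor force, u_{t+1} = u_t + s·(1−u_t) − f·u_t = u_t·(1−s−f) + s.
Here 1−s−f = 0.749 and s = 0.034.
u_1 = 0.079100 × 0.749 + 0.034 = 0.093246.
u_2 = 0.093246 × 0.749 + 0.034 = 0.103841.
u_3 = 0.103841 × 0.749 + 0.034 = 0.111777.
u_4 = 0.111777 × 0.749 + 0.034 = 0.117721.

Unemployment rate after four quarters ≈ 11.77%.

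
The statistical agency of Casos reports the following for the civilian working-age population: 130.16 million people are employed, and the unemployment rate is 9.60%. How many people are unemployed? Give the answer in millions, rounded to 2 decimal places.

Let U be the number unemployed. The labor force is E + U, and U/(E+U) = 0.0960.
So U = 0.0960 × 130.16 / (1 − 0.0960) = 12.4954 / 0.9040 ≈ 13.82 million.

About 13.82 million are unemployed.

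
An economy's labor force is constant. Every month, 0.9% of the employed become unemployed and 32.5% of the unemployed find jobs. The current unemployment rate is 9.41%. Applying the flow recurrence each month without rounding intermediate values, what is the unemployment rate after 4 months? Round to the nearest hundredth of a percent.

With a fixed labor force, u_{t+1} = u_t + s·(1−u_t) − f·u_t = u_t·(1−s−f) + s.
Here 1−s−f = 0.666 and s = 0.009.
u_1 = 0.094100 × 0.666 + 0.009 = 0.071671.
u_2 = 0.071671 × 0.666 + 0.009 = 0.056733.
u_3 = 0.056733 × 0.666 + 0.009 = 0.046784.
u_4 = 0.046784 × 0.666 + 0.009 = 0.040158.

Unemployment rate after four months ≈ 4.02%.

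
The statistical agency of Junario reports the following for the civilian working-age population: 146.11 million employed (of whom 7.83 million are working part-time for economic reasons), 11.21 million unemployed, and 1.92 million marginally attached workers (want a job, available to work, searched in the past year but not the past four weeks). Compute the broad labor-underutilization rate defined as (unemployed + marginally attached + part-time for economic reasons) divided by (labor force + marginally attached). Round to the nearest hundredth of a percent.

Labor force = 146.11 + 11.21 = 157.32 million.
Numerator = 11.21 + 1.92 + 7.83 = 20.96 million.
Denominator = 157.32 + 1.92 = 159.24 million.
Broad rate = 20.96 / 159.24 = 13.16%.

Broad underutilization rate ≈ 13.16%.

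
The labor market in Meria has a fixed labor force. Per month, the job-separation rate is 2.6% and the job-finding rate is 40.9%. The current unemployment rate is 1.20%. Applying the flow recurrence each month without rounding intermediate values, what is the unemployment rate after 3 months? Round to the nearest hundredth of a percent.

Unemployment rate after three months ≈ 5.12%.

With a fixed labor force, u_{t+1} = u_t + s·(1−u_t) − f·u_t = u_t·(1−s−f) + s.
Here 1−s−f = 0.565 and s = 0.026.
u_1 = 0.012000 × 0.565 + 0.026 = 0.032780.
u_2 = 0.032780 × 0.565 + 0.026 = 0.044521.
u_3 = 0.044521 × 0.565 + 0.026 = 0.051154.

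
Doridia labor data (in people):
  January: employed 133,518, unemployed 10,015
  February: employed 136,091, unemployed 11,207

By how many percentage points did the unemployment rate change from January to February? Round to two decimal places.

The unemployment rate changed by +0.63 percentage points.

January: labor force = 133,518 + 10,015 = 143,533; u = 10,015/143,533 = 6.98%.
February: labor force = 136,091 + 11,207 = 147,298; u = 11,207/147,298 = 7.61%.
Change = 7.61% − 6.98% = +0.63 pp.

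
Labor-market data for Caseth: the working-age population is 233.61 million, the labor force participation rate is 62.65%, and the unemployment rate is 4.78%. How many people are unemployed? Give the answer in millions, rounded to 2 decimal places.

About 7.00 million are unemployed.

Labor force = 0.6265 × 233.61 = 146.36 million.
Unemployed = 0.0478 × 146.36 ≈ 7.00 million.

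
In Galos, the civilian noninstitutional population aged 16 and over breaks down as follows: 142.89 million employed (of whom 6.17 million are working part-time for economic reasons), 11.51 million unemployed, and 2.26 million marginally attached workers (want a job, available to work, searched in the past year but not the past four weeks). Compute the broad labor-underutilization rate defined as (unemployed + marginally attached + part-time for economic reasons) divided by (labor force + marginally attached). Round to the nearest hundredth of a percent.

Labor force = 142.89 + 11.51 = 154.40 million.
Numerator = 11.51 + 2.26 + 6.17 = 19.94 million.
Denominator = 154.40 + 2.26 = 156.66 million.
Broad rate = 19.94 / 156.66 = 12.73%.

Broad underutilization rate ≈ 12.73%.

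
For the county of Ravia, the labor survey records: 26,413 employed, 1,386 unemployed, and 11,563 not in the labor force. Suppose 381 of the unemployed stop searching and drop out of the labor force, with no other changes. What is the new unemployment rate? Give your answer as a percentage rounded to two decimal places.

New unemployment rate ≈ 3.67%.

Initially, labor force = 26,413 + 1,386 = 27,799, so u = 1,386/27,799 = 4.99%.
After the change, unemployed and labor force both fall by 381 → E = 26,413, U = 1,005, labor force = 27,418.
New unemployment rate = 1,005 / 27,418 = 3.67%.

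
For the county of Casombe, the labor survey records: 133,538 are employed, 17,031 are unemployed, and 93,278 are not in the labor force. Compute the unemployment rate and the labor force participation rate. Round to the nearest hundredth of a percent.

Unemployment rate ≈ 11.31%; labor force participation rate ≈ 61.75%.

Labor force = employed + unemployed = 133,538 + 17,031 = 150,569.
Working-age population = 150,569 + 93,278 = 243,847.
Unemployment rate = 17,031 / 150,569 = 11.31%.
Labor force participation rate = 150,569 / 243,847 = 61.75%.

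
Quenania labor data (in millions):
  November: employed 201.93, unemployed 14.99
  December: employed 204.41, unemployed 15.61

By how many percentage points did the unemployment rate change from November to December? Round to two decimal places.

November: labor force = 201.93 + 14.99 = 216.92; u = 14.99/216.92 = 6.91%.
December: labor force = 204.41 + 15.61 = 220.02; u = 15.61/220.02 = 7.09%.
Change = 7.09% − 6.91% = +0.18 pp.

The unemployment rate changed by +0.18 percentage points.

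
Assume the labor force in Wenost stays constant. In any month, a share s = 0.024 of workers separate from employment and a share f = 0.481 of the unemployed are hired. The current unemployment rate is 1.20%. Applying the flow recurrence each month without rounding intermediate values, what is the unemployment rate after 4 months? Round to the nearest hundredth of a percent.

With a fixed labor force, u_{t+1} = u_t + s·(1−u_t) − f·u_t = u_t·(1−s−f) + s.
Here 1−s−f = 0.495 and s = 0.024.
u_1 = 0.012000 × 0.495 + 0.024 = 0.029940.
u_2 = 0.029940 × 0.495 + 0.024 = 0.038820.
u_3 = 0.038820 × 0.495 + 0.024 = 0.043216.
u_4 = 0.043216 × 0.495 + 0.024 = 0.045392.

Unemployment rate after four months ≈ 4.54%.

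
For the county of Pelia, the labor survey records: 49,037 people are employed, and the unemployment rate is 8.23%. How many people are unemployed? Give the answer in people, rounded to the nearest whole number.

Let U be the number unemployed. The labor force is E + U, and U/(E+U) = 0.0823.
So U = 0.0823 × 49,037 / (1 − 0.0823) = 4035.75 / 0.9177 ≈ 4,398.

About 4,398 are unemployed.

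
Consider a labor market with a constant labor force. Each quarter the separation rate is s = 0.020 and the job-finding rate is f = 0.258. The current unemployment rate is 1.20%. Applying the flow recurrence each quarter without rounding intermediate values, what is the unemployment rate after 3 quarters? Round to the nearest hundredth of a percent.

Unemployment rate after three quarters ≈ 4.94%.

With a fixed labor force, u_{t+1} = u_t + s·(1−u_t) − f·u_t = u_t·(1−s−f) + s.
Here 1−s−f = 0.722 and s = 0.020.
u_1 = 0.012000 × 0.722 + 0.020 = 0.028664.
u_2 = 0.028664 × 0.722 + 0.020 = 0.040695.
u_3 = 0.040695 × 0.722 + 0.020 = 0.049382.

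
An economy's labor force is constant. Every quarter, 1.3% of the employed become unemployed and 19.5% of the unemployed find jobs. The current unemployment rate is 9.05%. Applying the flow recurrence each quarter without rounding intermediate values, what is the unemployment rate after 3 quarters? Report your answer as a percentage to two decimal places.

Unemployment rate after three quarters ≈ 7.64%.

With a fixed labor force, u_{t+1} = u_t + s·(1−u_t) − f·u_t = u_t·(1−s−f) + s.
Here 1−s−f = 0.792 and s = 0.013.
u_1 = 0.090500 × 0.792 + 0.013 = 0.084676.
u_2 = 0.084676 × 0.792 + 0.013 = 0.080063.
u_3 = 0.080063 × 0.792 + 0.013 = 0.076410.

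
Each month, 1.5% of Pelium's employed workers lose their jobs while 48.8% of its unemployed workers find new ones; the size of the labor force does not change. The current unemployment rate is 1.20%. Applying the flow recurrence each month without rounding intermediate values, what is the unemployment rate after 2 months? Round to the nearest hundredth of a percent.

Unemployment rate after two months ≈ 2.54%.

With a fixed labor force, u_{t+1} = u_t + s·(1−u_t) − f·u_t = u_t·(1−s−f) + s.
Here 1−s−f = 0.497 and s = 0.015.
u_1 = 0.012000 × 0.497 + 0.015 = 0.020964.
u_2 = 0.020964 × 0.497 + 0.015 = 0.025419.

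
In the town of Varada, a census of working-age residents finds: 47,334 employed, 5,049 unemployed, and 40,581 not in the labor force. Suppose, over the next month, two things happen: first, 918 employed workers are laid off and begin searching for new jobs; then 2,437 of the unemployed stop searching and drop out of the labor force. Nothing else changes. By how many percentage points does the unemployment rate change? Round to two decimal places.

Initially, labor force = 47,334 + 5,049 = 52,383, so u = 5,049/52,383 = 9.64%.
After the first change, employed falls and unemployed rises by 918; labor force unchanged → E = 46,416, U = 5,967, labor force = 52,383.
After the second change, unemployed and labor force both fall by 2,437 → E = 46,416, U = 3,530, labor force = 49,946.
New unemployment rate = 3,530 / 49,946 = 7.07%.
Change = 7.07% − 9.64% = −2.57 percentage points.

The unemployment rate changes by −2.57 percentage points.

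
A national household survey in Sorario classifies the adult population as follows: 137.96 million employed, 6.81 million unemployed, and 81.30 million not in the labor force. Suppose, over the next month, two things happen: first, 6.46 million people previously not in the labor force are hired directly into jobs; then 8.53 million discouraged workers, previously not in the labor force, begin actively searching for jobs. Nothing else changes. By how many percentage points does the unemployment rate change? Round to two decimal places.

The unemployment rate changes by +4.90 percentage points.

Initially, labor force = 137.96 + 6.81 = 144.77 million, so u = 6.81/144.77 = 4.70%.
After the first change, employed and labor force both rise by 6.46; unemployed unchanged → E = 144.42, U = 6.81, labor force = 151.23 million.
After the second change, unemployed and labor force both rise by 8.53 → E = 144.42, U = 15.34, labor force = 159.76 million.
New unemployment rate = 15.34 / 159.76 = 9.60%.
Change = 9.60% − 4.70% = +4.90 percentage points.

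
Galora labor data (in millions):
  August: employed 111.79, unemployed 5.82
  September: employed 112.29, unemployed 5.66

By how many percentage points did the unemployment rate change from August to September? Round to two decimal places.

The unemployment rate changed by −0.15 percentage points.

August: labor force = 111.79 + 5.82 = 117.61; u = 5.82/117.61 = 4.95%.
September: labor force = 112.29 + 5.66 = 117.95; u = 5.66/117.95 = 4.80%.
Change = 4.80% − 4.95% = −0.15 pp.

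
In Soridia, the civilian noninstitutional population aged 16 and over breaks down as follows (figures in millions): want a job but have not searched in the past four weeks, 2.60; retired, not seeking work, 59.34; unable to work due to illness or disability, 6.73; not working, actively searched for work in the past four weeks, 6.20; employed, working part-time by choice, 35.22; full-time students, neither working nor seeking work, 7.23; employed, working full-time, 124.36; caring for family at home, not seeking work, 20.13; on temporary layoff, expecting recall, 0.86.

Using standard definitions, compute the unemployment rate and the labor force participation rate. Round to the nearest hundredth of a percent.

Unemployment rate ≈ 4.24%; labor force participation rate ≈ 63.44%.

Employed = 35.22 + 124.36 = 159.58 million.
Unemployed = 6.20 + 0.86 = 7.06 million (jobless and actively searching, or on temporary layoff).
Labor force = 159.58 + 7.06 = 166.64 million.
Not in labor force = 2.60 + 59.34 + 6.73 + 7.23 + 20.13 = 96.03 million (those not working and not actively searching are outside the labor force — including those who want a job but have given up searching).
Civilian working-age population = 166.64 + 96.03 = 262.67 million.
Unemployment rate = 7.06 / 166.64 = 4.24%.
Labor force participation rate = 166.64 / 262.67 = 63.44%.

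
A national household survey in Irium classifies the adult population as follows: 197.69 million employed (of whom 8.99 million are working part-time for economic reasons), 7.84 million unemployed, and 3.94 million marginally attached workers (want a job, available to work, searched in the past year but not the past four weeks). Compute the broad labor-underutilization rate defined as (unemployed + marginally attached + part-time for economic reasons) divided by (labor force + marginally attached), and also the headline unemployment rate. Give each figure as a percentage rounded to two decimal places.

Labor force = 197.69 + 7.84 = 205.53 million.
Numerator = 7.84 + 3.94 + 8.99 = 20.77 million.
Denominator = 205.53 + 3.94 = 209.47 million.
Broad rate = 20.77 / 209.47 = 9.92%.
Headline unemployment rate = 7.84 / 205.53 = 3.81%.

Broad underutilization rate ≈ 9.92%; headline unemployment rate ≈ 3.81%.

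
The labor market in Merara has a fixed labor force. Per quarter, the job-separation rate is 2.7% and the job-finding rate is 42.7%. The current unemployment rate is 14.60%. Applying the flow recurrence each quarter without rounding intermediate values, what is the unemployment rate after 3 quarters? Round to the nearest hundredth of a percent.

With a fixed labor force, u_{t+1} = u_t + s·(1−u_t) − f·u_t = u_t·(1−s−f) + s.
Here 1−s−f = 0.546 and s = 0.027.
u_1 = 0.146000 × 0.546 + 0.027 = 0.106716.
u_2 = 0.106716 × 0.546 + 0.027 = 0.085267.
u_3 = 0.085267 × 0.546 + 0.027 = 0.073556.

Unemployment rate after three quarters ≈ 7.36%.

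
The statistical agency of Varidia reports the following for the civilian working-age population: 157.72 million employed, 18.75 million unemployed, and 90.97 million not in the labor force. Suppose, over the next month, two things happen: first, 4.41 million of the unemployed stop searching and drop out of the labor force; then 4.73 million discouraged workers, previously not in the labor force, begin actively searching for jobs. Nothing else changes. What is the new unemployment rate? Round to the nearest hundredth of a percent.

New unemployment rate ≈ 10.79%.

Initially, labor force = 157.72 + 18.75 = 176.47 million, so u = 18.75/176.47 = 10.63%.
After the first change, unemployed and labor force both fall by 4.41 → E = 157.72, U = 14.34, labor force = 172.06 million.
After the second change, unemployed and labor force both rise by 4.73 → E = 157.72, U = 19.07, labor force = 176.79 million.
New unemployment rate = 19.07 / 176.79 = 10.79%.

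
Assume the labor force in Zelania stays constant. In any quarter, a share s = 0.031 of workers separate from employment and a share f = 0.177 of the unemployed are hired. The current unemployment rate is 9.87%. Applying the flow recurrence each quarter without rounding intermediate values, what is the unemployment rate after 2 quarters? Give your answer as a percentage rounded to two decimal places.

With a fixed labor force, u_{t+1} = u_t + s·(1−u_t) − f·u_t = u_t·(1−s−f) + s.
Here 1−s−f = 0.792 and s = 0.031.
u_1 = 0.098700 × 0.792 + 0.031 = 0.109170.
u_2 = 0.109170 × 0.792 + 0.031 = 0.117463.

Unemployment rate after two quarters ≈ 11.75%.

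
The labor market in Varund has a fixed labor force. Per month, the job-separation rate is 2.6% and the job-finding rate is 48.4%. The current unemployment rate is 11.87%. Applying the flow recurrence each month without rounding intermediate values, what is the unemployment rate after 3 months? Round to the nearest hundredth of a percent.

Unemployment rate after three months ≈ 5.89%.

With a fixed labor force, u_{t+1} = u_t + s·(1−u_t) − f·u_t = u_t·(1−s−f) + s.
Here 1−s−f = 0.490 and s = 0.026.
u_1 = 0.118700 × 0.490 + 0.026 = 0.084163.
u_2 = 0.084163 × 0.490 + 0.026 = 0.067240.
u_3 = 0.067240 × 0.490 + 0.026 = 0.058948.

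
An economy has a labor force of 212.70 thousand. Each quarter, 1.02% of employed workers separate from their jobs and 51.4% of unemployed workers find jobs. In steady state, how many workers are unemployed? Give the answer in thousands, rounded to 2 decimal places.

Steady-state unemployment rate u* = s/(s+f) = 1.02/(1.02+51.4) = 0.019458.
Unemployed = u* × labor force = 0.019458 × 212.70 ≈ 4.14 thousand.

About 4.14 thousand are unemployed in steady state.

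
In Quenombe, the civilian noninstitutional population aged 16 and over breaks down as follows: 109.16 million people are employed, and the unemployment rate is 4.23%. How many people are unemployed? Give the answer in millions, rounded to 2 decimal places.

About 4.82 million are unemployed.

Let U be the number unemployed. The labor force is E + U, and U/(E+U) = 0.0423.
So U = 0.0423 × 109.16 / (1 − 0.0423) = 4.6175 / 0.9577 ≈ 4.82 million.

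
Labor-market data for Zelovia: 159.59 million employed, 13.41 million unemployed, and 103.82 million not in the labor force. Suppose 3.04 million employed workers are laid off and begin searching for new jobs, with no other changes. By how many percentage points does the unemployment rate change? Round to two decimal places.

The unemployment rate changes by +1.76 percentage points.

Initially, labor force = 159.59 + 13.41 = 173.00 million, so u = 13.41/173.00 = 7.75%.
After the change, employed falls and unemployed rises by 3.04; labor force unchanged → E = 156.55, U = 16.45, labor force = 173.00 million.
New unemployment rate = 16.45 / 173.00 = 9.51%.
Change = 9.51% − 7.75% = +1.76 percentage points.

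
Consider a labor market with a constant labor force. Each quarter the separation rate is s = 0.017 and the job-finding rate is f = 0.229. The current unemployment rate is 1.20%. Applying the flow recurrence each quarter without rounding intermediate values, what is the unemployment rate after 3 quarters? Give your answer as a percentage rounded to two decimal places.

Unemployment rate after three quarters ≈ 4.46%.

With a fixed labor force, u_{t+1} = u_t + s·(1−u_t) − f·u_t = u_t·(1−s−f) + s.
Here 1−s−f = 0.754 and s = 0.017.
u_1 = 0.012000 × 0.754 + 0.017 = 0.026048.
u_2 = 0.026048 × 0.754 + 0.017 = 0.036640.
u_3 = 0.036640 × 0.754 + 0.017 = 0.044627.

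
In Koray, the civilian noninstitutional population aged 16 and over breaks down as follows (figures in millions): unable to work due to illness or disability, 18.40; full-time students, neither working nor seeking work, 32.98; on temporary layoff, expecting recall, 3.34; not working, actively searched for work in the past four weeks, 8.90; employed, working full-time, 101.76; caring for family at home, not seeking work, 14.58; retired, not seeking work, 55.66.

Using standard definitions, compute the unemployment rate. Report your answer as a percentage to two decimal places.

Employed = 101.76 million.
Unemployed = 3.34 + 8.90 = 12.24 million (jobless and actively searching, or on temporary layoff).
Labor force = 101.76 + 12.24 = 114.00 million.
Unemployment rate = 12.24 / 114.00 = 10.74%.

Unemployment rate ≈ 10.74%.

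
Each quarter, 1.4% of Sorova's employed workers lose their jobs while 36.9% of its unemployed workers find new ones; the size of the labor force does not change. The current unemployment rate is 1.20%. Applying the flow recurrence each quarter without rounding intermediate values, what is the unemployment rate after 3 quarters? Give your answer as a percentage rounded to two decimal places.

Unemployment rate after three quarters ≈ 3.08%.

With a fixed labor force, u_{t+1} = u_t + s·(1−u_t) − f·u_t = u_t·(1−s−f) + s.
Here 1−s−f = 0.617 and s = 0.014.
u_1 = 0.012000 × 0.617 + 0.014 = 0.021404.
u_2 = 0.021404 × 0.617 + 0.014 = 0.027206.
u_3 = 0.027206 × 0.617 + 0.014 = 0.030786.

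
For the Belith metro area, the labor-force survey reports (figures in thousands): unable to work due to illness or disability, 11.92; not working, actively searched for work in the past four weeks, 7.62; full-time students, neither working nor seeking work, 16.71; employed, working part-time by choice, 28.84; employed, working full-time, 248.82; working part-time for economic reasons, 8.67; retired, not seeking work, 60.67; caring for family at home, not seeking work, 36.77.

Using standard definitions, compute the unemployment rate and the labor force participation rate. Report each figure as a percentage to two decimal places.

Unemployment rate ≈ 2.59%; labor force participation rate ≈ 69.98%.

Employed = 28.84 + 248.82 + 8.67 = 286.33 thousand (anyone who worked, including part-time for economic reasons, counts as employed).
Unemployed = 7.62 thousand.
Labor force = 286.33 + 7.62 = 293.95 thousand.
Not in labor force = 11.92 + 16.71 + 60.67 + 36.77 = 126.07 thousand (those not working and not actively searching are outside the labor force).
Civilian working-age population = 293.95 + 126.07 = 420.02 thousand.
Unemployment rate = 7.62 / 293.95 = 2.59%.
Labor force participation rate = 293.95 / 420.02 = 69.98%.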